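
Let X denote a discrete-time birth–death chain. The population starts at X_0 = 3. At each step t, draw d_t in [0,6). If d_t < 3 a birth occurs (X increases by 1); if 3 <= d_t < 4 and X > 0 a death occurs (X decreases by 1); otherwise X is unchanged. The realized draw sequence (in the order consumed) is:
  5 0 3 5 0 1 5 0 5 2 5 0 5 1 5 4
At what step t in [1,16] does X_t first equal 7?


t=0: X=3, d=5 → hold, X_1=3
t=1: X=3, d=0 → birth, X_2=4
t=2: X=4, d=3 → death, X_3=3
t=3: X=3, d=5 → hold, X_4=3
t=4: X=3, d=0 → birth, X_5=4
t=5: X=4, d=1 → birth, X_6=5
t=6: X=5, d=5 → hold, X_7=5
t=7: X=5, d=0 → birth, X_8=6
t=8: X=6, d=5 → hold, X_9=6
t=9: X=6, d=2 → birth, X_10=7
t=10: X=7, d=5 → hold, X_11=7
t=11: X=7, d=0 → birth, X_12=8
t=12: X=8, d=5 → hold, X_13=8
t=13: X=8, d=1 → birth, X_14=9
t=14: X=9, d=5 → hold, X_15=9
t=15: X=9, d=4 → hold, X_16=9

10


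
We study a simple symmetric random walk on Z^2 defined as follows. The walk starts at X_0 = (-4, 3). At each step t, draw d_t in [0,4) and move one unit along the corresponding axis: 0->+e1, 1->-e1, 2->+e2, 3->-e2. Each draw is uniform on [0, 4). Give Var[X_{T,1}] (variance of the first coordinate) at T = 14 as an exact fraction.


7

Outcome values over d=0..3: [1, -1, 0, 0]
Σy = 0, Σy² = 2, M = 4
μ = 0/4 = 0,  σ² = 2/4 − (0)² = 1/2
Independent increments: Var[X_14] = 14·σ² = 14·(1/2) = 7


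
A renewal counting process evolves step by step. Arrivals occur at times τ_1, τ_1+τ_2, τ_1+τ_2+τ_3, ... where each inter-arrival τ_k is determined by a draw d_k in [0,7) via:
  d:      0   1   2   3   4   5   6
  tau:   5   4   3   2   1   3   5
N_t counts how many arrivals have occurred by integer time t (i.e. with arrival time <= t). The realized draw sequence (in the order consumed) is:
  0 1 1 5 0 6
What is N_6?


1

draw d_1=0: τ_1=5, arrival time A_1=5
draw d_2=1: τ_2=4, arrival time A_2=9
draw d_3=1: τ_3=4, arrival time A_3=13
draw d_4=5: τ_4=3, arrival time A_4=16
draw d_5=0: τ_5=5, arrival time A_5=21
draw d_6=6: τ_6=5, arrival time A_6=26
N_t over t=0..6: 0:0 1:0 2:0 3:0 4:0 5:1 6:1


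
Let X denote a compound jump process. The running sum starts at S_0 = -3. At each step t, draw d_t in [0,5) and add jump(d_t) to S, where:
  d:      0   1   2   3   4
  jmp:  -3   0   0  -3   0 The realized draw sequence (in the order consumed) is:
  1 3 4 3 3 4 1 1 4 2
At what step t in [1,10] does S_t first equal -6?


2

t=0: S=-3, d=1, jump=0, S_1=-3
t=1: S=-3, d=3, jump=-3, S_2=-6
t=2: S=-6, d=4, jump=0, S_3=-6
t=3: S=-6, d=3, jump=-3, S_4=-9
t=4: S=-9, d=3, jump=-3, S_5=-12
t=5: S=-12, d=4, jump=0, S_6=-12
t=6: S=-12, d=1, jump=0, S_7=-12
t=7: S=-12, d=1, jump=0, S_8=-12
t=8: S=-12, d=4, jump=0, S_9=-12
t=9: S=-12, d=2, jump=0, S_10=-12


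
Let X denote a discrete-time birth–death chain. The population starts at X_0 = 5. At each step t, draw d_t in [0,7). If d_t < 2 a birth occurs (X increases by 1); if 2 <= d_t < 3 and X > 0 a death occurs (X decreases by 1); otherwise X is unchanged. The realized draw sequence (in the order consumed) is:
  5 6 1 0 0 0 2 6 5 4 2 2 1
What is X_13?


t=0: X=5, d=5 → hold, X_1=5
t=1: X=5, d=6 → hold, X_2=5
t=2: X=5, d=1 → birth, X_3=6
t=3: X=6, d=0 → birth, X_4=7
t=4: X=7, d=0 → birth, X_5=8
t=5: X=8, d=0 → birth, X_6=9
t=6: X=9, d=2 → death, X_7=8
t=7: X=8, d=6 → hold, X_8=8
t=8: X=8, d=5 → hold, X_9=8
t=9: X=8, d=4 → hold, X_10=8
t=10: X=8, d=2 → death, X_11=7
t=11: X=7, d=2 → death, X_12=6
t=12: X=6, d=1 → birth, X_13=7

7


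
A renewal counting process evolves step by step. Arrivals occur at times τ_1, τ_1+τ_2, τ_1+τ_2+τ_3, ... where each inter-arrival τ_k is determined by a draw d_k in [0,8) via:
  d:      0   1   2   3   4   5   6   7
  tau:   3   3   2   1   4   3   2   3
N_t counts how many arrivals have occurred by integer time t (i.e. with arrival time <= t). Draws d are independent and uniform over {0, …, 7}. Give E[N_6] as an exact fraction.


536729/262144

Inter-arrival values over d=0..7: [3, 3, 2, 1, 4, 3, 2, 3]
Each d has probability 1/8, so the pmf of τ is: f(1) = 1/8, f(2) = 1/4, f(3) = 1/2, f(4) = 1/8
Renewal equation for m(n) = E[N_n]: condition on τ_1 = k (if k <= n, one arrival plus a fresh copy on the remaining n−k steps): m(n) = F(n) + Σ_{k<=n} f(k)·m(n−k), where F(n) = P(τ <= n) and m(0) = 0
m(1) = F(1) = 1/8
m(2) = F(2) + f(1)·m(1) = 3/8 + 1/8·1/8 = 25/64
m(3) = F(3) + f(1)·m(2) + f(2)·m(1) = 7/8 + 1/8·25/64 + 1/4·1/8 = 489/512
m(4) = F(4) + f(1)·m(3) + f(2)·m(2) + f(3)·m(1) = 1 + 1/8·489/512 + 1/4·25/64 + 1/2·1/8 = 5241/4096
m(5) = F(5) + f(1)·m(4) + f(2)·m(3) + f(3)·m(2) + f(4)·m(1) = 1 + 1/8·5241/4096 + 1/4·489/512 + 1/2·25/64 + 1/8·1/8 = 52745/32768
m(6) = F(6) + f(1)·m(5) + f(2)·m(4) + f(3)·m(3) + f(4)·m(2) = 1 + 1/8·52745/32768 + 1/4·5241/4096 + 1/2·489/512 + 1/8·25/64 = 536729/262144
E[N_6] = m(6) = 536729/262144


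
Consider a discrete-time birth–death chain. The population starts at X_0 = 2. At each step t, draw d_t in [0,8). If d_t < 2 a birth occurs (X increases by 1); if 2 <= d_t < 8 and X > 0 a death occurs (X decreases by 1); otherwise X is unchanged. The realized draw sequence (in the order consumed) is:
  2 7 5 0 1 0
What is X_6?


t=0: X=2, d=2 → death, X_1=1
t=1: X=1, d=7 → death, X_2=0
t=2: X=0, d=5 → hold, X_3=0
t=3: X=0, d=0 → birth, X_4=1
t=4: X=1, d=1 → birth, X_5=2
t=5: X=2, d=0 → birth, X_6=3

3


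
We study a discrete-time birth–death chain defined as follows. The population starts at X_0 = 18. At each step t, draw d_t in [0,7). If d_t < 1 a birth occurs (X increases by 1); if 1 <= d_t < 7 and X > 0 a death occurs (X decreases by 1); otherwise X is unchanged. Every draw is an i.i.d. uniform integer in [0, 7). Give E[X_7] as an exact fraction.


X can drop by at most 1 per step and X_0 = 18 > T = 7, so X_t >= 18 − t >= 11 > 0 for every t <= 7: the floor at 0 (the 'and X > 0' condition) never binds. Hence X_7 = X_0 + Σ_{t<7} Y_t with i.i.d. increments Y_t = y(d_t) ∈ {+1, −1, 0}.
Outcome values over d=0..6: [1, -1, -1, -1, -1, -1, -1]
Σy = -5, Σy² = 7, M = 7
μ = -5/7 = -5/7,  σ² = 7/7 − (-5/7)² = 24/49
E[X_7] = 18 + 7·(-5/7) = 13

13


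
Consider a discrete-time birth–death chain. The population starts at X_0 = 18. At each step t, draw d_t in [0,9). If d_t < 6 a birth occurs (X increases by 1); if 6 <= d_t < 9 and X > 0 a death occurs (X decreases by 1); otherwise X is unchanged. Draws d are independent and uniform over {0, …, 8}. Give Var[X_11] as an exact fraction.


X can drop by at most 1 per step and X_0 = 18 > T = 11, so X_t >= 18 − t >= 7 > 0 for every t <= 11: the floor at 0 (the 'and X > 0' condition) never binds. Hence X_11 = X_0 + Σ_{t<11} Y_t with i.i.d. increments Y_t = y(d_t) ∈ {+1, −1, 0}.
Outcome values over d=0..8: [1, 1, 1, 1, 1, 1, -1, -1, -1]
Σy = 3, Σy² = 9, M = 9
μ = 3/9 = 1/3,  σ² = 9/9 − (1/3)² = 8/9
Independent increments: Var[X_11] = 11·σ² = 11·(8/9) = 88/9

88/9


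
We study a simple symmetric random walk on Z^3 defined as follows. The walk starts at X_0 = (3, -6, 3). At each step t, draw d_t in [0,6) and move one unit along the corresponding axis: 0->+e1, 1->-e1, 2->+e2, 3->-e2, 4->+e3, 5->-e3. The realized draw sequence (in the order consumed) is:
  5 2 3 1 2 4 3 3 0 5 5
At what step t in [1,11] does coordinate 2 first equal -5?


2

t=0: X=(3, -6, 3), d=5 → -e3, X_1=(3, -6, 2)
t=1: X=(3, -6, 2), d=2 → +e2, X_2=(3, -5, 2)
t=2: X=(3, -5, 2), d=3 → -e2, X_3=(3, -6, 2)
t=3: X=(3, -6, 2), d=1 → -e1, X_4=(2, -6, 2)
t=4: X=(2, -6, 2), d=2 → +e2, X_5=(2, -5, 2)
t=5: X=(2, -5, 2), d=4 → +e3, X_6=(2, -5, 3)
t=6: X=(2, -5, 3), d=3 → -e2, X_7=(2, -6, 3)
t=7: X=(2, -6, 3), d=3 → -e2, X_8=(2, -7, 3)
t=8: X=(2, -7, 3), d=0 → +e1, X_9=(3, -7, 3)
t=9: X=(3, -7, 3), d=5 → -e3, X_10=(3, -7, 2)
t=10: X=(3, -7, 2), d=5 → -e3, X_11=(3, -7, 1)


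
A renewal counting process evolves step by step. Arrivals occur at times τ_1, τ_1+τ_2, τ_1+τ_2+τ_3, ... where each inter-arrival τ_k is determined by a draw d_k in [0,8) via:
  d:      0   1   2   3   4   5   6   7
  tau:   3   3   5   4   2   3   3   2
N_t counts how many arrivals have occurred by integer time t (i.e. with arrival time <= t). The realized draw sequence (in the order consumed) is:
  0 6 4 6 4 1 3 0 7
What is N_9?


3

draw d_1=0: τ_1=3, arrival time A_1=3
draw d_2=6: τ_2=3, arrival time A_2=6
draw d_3=4: τ_3=2, arrival time A_3=8
draw d_4=6: τ_4=3, arrival time A_4=11
draw d_5=4: τ_5=2, arrival time A_5=13
draw d_6=1: τ_6=3, arrival time A_6=16
draw d_7=3: τ_7=4, arrival time A_7=20
draw d_8=0: τ_8=3, arrival time A_8=23
draw d_9=7: τ_9=2, arrival time A_9=25
N_t over t=0..9: 0:0 1:0 2:0 3:1 4:1 5:1 6:2 7:2 8:3 9:3


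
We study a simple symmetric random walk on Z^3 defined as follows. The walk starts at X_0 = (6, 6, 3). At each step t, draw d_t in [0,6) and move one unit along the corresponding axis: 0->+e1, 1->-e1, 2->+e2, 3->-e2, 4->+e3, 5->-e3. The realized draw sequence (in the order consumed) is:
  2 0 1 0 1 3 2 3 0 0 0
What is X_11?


(9, 6, 3)

t=0: X=(6, 6, 3), d=2 → +e2, X_1=(6, 7, 3)
t=1: X=(6, 7, 3), d=0 → +e1, X_2=(7, 7, 3)
t=2: X=(7, 7, 3), d=1 → -e1, X_3=(6, 7, 3)
t=3: X=(6, 7, 3), d=0 → +e1, X_4=(7, 7, 3)
t=4: X=(7, 7, 3), d=1 → -e1, X_5=(6, 7, 3)
t=5: X=(6, 7, 3), d=3 → -e2, X_6=(6, 6, 3)
t=6: X=(6, 6, 3), d=2 → +e2, X_7=(6, 7, 3)
t=7: X=(6, 7, 3), d=3 → -e2, X_8=(6, 6, 3)
t=8: X=(6, 6, 3), d=0 → +e1, X_9=(7, 6, 3)
t=9: X=(7, 6, 3), d=0 → +e1, X_10=(8, 6, 3)
t=10: X=(8, 6, 3), d=0 → +e1, X_11=(9, 6, 3)


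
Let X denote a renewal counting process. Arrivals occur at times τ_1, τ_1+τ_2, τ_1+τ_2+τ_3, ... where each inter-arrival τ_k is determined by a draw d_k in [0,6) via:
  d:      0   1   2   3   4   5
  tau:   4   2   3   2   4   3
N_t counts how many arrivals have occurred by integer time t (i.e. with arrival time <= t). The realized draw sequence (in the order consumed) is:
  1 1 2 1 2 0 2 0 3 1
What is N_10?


draw d_1=1: τ_1=2, arrival time A_1=2
draw d_2=1: τ_2=2, arrival time A_2=4
draw d_3=2: τ_3=3, arrival time A_3=7
draw d_4=1: τ_4=2, arrival time A_4=9
draw d_5=2: τ_5=3, arrival time A_5=12
draw d_6=0: τ_6=4, arrival time A_6=16
draw d_7=2: τ_7=3, arrival time A_7=19
draw d_8=0: τ_8=4, arrival time A_8=23
draw d_9=3: τ_9=2, arrival time A_9=25
draw d_10=1: τ_10=2, arrival time A_10=27
N_t over t=0..10: 0:0 1:0 2:1 3:1 4:2 5:2 6:2 7:3 8:3 9:4 10:4

4


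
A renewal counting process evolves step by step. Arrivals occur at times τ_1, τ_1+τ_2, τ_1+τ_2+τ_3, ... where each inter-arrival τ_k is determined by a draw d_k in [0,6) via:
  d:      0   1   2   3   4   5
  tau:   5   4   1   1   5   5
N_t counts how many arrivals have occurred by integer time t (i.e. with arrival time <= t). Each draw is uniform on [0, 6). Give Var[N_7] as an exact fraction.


3964538/4782969

Inter-arrival values over d=0..5: [5, 4, 1, 1, 5, 5]
Each d has probability 1/6, so the pmf of τ is: f(1) = 1/3, f(4) = 1/6, f(5) = 1/2
Let p_n(j) = P(N_n = j), with p_0 = [1]. Condition on τ_1: p_n(0) = P(τ > n), and for j >= 1, p_n(j) = Σ_{k<=n} f(k)·p_{n−k}(j−1)
p_1 = [2/3, 1/3]  (j = 0..1)
p_2 = [2/3, 2/9, 1/9]  (j = 0..2)
p_3 = [2/3, 2/9, 2/27, 1/27]  (j = 0..3)
p_4 = [1/2, 7/18, 2/27, 2/81, 1/81]  (j = 0..4)
p_5 = [0, 7/9, 5/27, 2/81, 2/243, 1/243]  (j = 0..5)
p_6 = [0, 4/9, 25/54, 13/162, 2/243, 2/729, 1/729]  (j = 0..6)
p_7 = [0, 4/9, 8/27, 2/9, 8/243, 2/729, 2/2187, 1/2187]  (j = 0..7)
E[N_7] = Σ j·p_7(j) = 4063/2187;  E[N_7²] = Σ j²·p_7(j) = 9361/2187
Var[N_7] = 9361/2187 − (4063/2187)² = 3964538/4782969


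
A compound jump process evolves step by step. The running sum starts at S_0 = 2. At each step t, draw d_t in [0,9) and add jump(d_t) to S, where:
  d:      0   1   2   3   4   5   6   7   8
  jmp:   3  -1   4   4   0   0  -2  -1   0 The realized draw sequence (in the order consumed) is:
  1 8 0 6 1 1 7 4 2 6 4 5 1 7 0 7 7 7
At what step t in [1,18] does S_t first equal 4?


3

t=0: S=2, d=1, jump=-1, S_1=1
t=1: S=1, d=8, jump=0, S_2=1
t=2: S=1, d=0, jump=3, S_3=4
t=3: S=4, d=6, jump=-2, S_4=2
t=4: S=2, d=1, jump=-1, S_5=1
t=5: S=1, d=1, jump=-1, S_6=0
t=6: S=0, d=7, jump=-1, S_7=-1
t=7: S=-1, d=4, jump=0, S_8=-1
t=8: S=-1, d=2, jump=4, S_9=3
t=9: S=3, d=6, jump=-2, S_10=1
t=10: S=1, d=4, jump=0, S_11=1
t=11: S=1, d=5, jump=0, S_12=1
t=12: S=1, d=1, jump=-1, S_13=0
t=13: S=0, d=7, jump=-1, S_14=-1
t=14: S=-1, d=0, jump=3, S_15=2
t=15: S=2, d=7, jump=-1, S_16=1
t=16: S=1, d=7, jump=-1, S_17=0
t=17: S=0, d=7, jump=-1, S_18=-1


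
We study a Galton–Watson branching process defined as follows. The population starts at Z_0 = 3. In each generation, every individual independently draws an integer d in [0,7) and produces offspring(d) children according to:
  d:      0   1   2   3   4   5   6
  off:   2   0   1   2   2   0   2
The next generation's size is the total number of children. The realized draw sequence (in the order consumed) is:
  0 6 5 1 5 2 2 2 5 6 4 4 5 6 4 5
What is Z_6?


gen 0: Z_0=3, draws=[0, 6, 5], offspring=[2, 2, 0], Z_1=4
gen 1: Z_1=4, draws=[1, 5, 2, 2], offspring=[0, 0, 1, 1], Z_2=2
gen 2: Z_2=2, draws=[2, 5], offspring=[1, 0], Z_3=1
gen 3: Z_3=1, draws=[6], offspring=[2], Z_4=2
gen 4: Z_4=2, draws=[4, 4], offspring=[2, 2], Z_5=4
gen 5: Z_5=4, draws=[5, 6, 4, 5], offspring=[0, 2, 2, 0], Z_6=4

4


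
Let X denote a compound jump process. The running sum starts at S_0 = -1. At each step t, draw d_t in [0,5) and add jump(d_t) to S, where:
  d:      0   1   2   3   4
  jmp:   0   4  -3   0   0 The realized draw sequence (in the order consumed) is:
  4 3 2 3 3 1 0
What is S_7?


t=0: S=-1, d=4, jump=0, S_1=-1
t=1: S=-1, d=3, jump=0, S_2=-1
t=2: S=-1, d=2, jump=-3, S_3=-4
t=3: S=-4, d=3, jump=0, S_4=-4
t=4: S=-4, d=3, jump=0, S_5=-4
t=5: S=-4, d=1, jump=4, S_6=0
t=6: S=0, d=0, jump=0, S_7=0

0


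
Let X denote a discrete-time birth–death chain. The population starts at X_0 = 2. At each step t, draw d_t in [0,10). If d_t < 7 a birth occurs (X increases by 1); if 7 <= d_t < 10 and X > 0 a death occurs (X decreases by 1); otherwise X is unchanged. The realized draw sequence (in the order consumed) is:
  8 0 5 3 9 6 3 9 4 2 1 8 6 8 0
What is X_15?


7

t=0: X=2, d=8 → death, X_1=1
t=1: X=1, d=0 → birth, X_2=2
t=2: X=2, d=5 → birth, X_3=3
t=3: X=3, d=3 → birth, X_4=4
t=4: X=4, d=9 → death, X_5=3
t=5: X=3, d=6 → birth, X_6=4
t=6: X=4, d=3 → birth, X_7=5
t=7: X=5, d=9 → death, X_8=4
t=8: X=4, d=4 → birth, X_9=5
t=9: X=5, d=2 → birth, X_10=6
t=10: X=6, d=1 → birth, X_11=7
t=11: X=7, d=8 → death, X_12=6
t=12: X=6, d=6 → birth, X_13=7
t=13: X=7, d=8 → death, X_14=6
t=14: X=6, d=0 → birth, X_15=7


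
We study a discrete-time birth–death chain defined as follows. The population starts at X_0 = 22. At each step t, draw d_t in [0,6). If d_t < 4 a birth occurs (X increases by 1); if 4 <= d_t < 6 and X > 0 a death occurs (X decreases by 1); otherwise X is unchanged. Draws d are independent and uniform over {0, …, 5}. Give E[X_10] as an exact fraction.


X can drop by at most 1 per step and X_0 = 22 > T = 10, so X_t >= 22 − t >= 12 > 0 for every t <= 10: the floor at 0 (the 'and X > 0' condition) never binds. Hence X_10 = X_0 + Σ_{t<10} Y_t with i.i.d. increments Y_t = y(d_t) ∈ {+1, −1, 0}.
Outcome values over d=0..5: [1, 1, 1, 1, -1, -1]
Σy = 2, Σy² = 6, M = 6
μ = 2/6 = 1/3,  σ² = 6/6 − (1/3)² = 8/9
E[X_10] = 22 + 10·(1/3) = 76/3

76/3


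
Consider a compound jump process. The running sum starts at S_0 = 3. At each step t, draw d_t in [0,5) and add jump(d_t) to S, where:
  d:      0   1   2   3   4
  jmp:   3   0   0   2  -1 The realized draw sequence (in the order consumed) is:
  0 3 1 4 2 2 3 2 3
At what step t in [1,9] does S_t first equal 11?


t=0: S=3, d=0, jump=3, S_1=6
t=1: S=6, d=3, jump=2, S_2=8
t=2: S=8, d=1, jump=0, S_3=8
t=3: S=8, d=4, jump=-1, S_4=7
t=4: S=7, d=2, jump=0, S_5=7
t=5: S=7, d=2, jump=0, S_6=7
t=6: S=7, d=3, jump=2, S_7=9
t=7: S=9, d=2, jump=0, S_8=9
t=8: S=9, d=3, jump=2, S_9=11

9


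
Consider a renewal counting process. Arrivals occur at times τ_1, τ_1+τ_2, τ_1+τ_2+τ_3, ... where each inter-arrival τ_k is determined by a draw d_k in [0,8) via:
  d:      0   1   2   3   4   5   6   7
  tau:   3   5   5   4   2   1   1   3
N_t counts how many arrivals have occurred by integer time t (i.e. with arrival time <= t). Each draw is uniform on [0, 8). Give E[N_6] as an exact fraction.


7439/4096

Inter-arrival values over d=0..7: [3, 5, 5, 4, 2, 1, 1, 3]
Each d has probability 1/8, so the pmf of τ is: f(1) = 1/4, f(2) = 1/8, f(3) = 1/4, f(4) = 1/8, f(5) = 1/4
Renewal equation for m(n) = E[N_n]: condition on τ_1 = k (if k <= n, one arrival plus a fresh copy on the remaining n−k steps): m(n) = F(n) + Σ_{k<=n} f(k)·m(n−k), where F(n) = P(τ <= n) and m(0) = 0
m(1) = F(1) = 1/4
m(2) = F(2) + f(1)·m(1) = 3/8 + 1/4·1/4 = 7/16
m(3) = F(3) + f(1)·m(2) + f(2)·m(1) = 5/8 + 1/4·7/16 + 1/8·1/4 = 49/64
m(4) = F(4) + f(1)·m(3) + f(2)·m(2) + f(3)·m(1) = 3/4 + 1/4·49/64 + 1/8·7/16 + 1/4·1/4 = 271/256
m(5) = F(5) + f(1)·m(4) + f(2)·m(3) + f(3)·m(2) + f(4)·m(1) = 1 + 1/4·271/256 + 1/8·49/64 + 1/4·7/16 + 1/8·1/4 = 1537/1024
m(6) = F(6) + f(1)·m(5) + f(2)·m(4) + f(3)·m(3) + f(4)·m(2) + f(5)·m(1) = 1 + 1/4·1537/1024 + 1/8·271/256 + 1/4·49/64 + 1/8·7/16 + 1/4·1/4 = 7439/4096
E[N_6] = m(6) = 7439/4096


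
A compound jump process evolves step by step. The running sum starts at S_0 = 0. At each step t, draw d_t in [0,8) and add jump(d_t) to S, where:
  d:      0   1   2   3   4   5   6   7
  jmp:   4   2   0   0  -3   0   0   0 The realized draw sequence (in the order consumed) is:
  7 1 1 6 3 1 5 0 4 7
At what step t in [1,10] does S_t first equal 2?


t=0: S=0, d=7, jump=0, S_1=0
t=1: S=0, d=1, jump=2, S_2=2
t=2: S=2, d=1, jump=2, S_3=4
t=3: S=4, d=6, jump=0, S_4=4
t=4: S=4, d=3, jump=0, S_5=4
t=5: S=4, d=1, jump=2, S_6=6
t=6: S=6, d=5, jump=0, S_7=6
t=7: S=6, d=0, jump=4, S_8=10
t=8: S=10, d=4, jump=-3, S_9=7
t=9: S=7, d=7, jump=0, S_10=7

2


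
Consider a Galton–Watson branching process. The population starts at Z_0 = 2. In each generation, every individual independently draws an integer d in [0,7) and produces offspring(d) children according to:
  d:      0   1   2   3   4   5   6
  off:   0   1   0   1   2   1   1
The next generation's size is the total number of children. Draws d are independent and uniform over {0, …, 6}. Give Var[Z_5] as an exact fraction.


468167040/282475249

Outcome values over d=0..6: [0, 1, 0, 1, 2, 1, 1]
Σy = 6, Σy² = 8, M = 7
μ = 6/7 = 6/7,  σ² = 8/7 − (6/7)² = 20/49
V_0 = 0, E_0 = 2
V_1 = 20/49·E_0 + (6/7)²·V_0 = 40/49;  E_1 = 12/7
V_2 = 20/49·E_1 + (6/7)²·V_1 = 3120/2401;  E_2 = 72/49
V_3 = 20/49·E_2 + (6/7)²·V_2 = 182880/117649;  E_3 = 432/343
V_4 = 20/49·E_3 + (6/7)²·V_3 = 9547200/5764801;  E_4 = 2592/2401
V_5 = 20/49·E_4 + (6/7)²·V_4 = 468167040/282475249;  E_5 = 15552/16807


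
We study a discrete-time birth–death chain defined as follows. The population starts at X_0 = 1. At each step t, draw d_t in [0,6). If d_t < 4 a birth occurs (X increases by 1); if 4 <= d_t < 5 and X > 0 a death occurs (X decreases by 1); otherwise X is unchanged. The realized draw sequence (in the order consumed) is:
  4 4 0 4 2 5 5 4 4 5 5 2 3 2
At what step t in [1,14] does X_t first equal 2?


t=0: X=1, d=4 → death, X_1=0
t=1: X=0, d=4 → hold, X_2=0
t=2: X=0, d=0 → birth, X_3=1
t=3: X=1, d=4 → death, X_4=0
t=4: X=0, d=2 → birth, X_5=1
t=5: X=1, d=5 → hold, X_6=1
t=6: X=1, d=5 → hold, X_7=1
t=7: X=1, d=4 → death, X_8=0
t=8: X=0, d=4 → hold, X_9=0
t=9: X=0, d=5 → hold, X_10=0
t=10: X=0, d=5 → hold, X_11=0
t=11: X=0, d=2 → birth, X_12=1
t=12: X=1, d=3 → birth, X_13=2
t=13: X=2, d=2 → birth, X_14=3

13


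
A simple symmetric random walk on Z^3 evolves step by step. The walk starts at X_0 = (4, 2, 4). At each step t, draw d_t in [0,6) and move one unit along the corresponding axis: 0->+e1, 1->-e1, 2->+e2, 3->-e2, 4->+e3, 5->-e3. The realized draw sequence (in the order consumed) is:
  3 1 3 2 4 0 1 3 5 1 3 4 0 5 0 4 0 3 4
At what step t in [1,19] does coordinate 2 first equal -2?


18

t=0: X=(4, 2, 4), d=3 → -e2, X_1=(4, 1, 4)
t=1: X=(4, 1, 4), d=1 → -e1, X_2=(3, 1, 4)
t=2: X=(3, 1, 4), d=3 → -e2, X_3=(3, 0, 4)
t=3: X=(3, 0, 4), d=2 → +e2, X_4=(3, 1, 4)
t=4: X=(3, 1, 4), d=4 → +e3, X_5=(3, 1, 5)
t=5: X=(3, 1, 5), d=0 → +e1, X_6=(4, 1, 5)
t=6: X=(4, 1, 5), d=1 → -e1, X_7=(3, 1, 5)
t=7: X=(3, 1, 5), d=3 → -e2, X_8=(3, 0, 5)
t=8: X=(3, 0, 5), d=5 → -e3, X_9=(3, 0, 4)
t=9: X=(3, 0, 4), d=1 → -e1, X_10=(2, 0, 4)
t=10: X=(2, 0, 4), d=3 → -e2, X_11=(2, -1, 4)
t=11: X=(2, -1, 4), d=4 → +e3, X_12=(2, -1, 5)
t=12: X=(2, -1, 5), d=0 → +e1, X_13=(3, -1, 5)
t=13: X=(3, -1, 5), d=5 → -e3, X_14=(3, -1, 4)
t=14: X=(3, -1, 4), d=0 → +e1, X_15=(4, -1, 4)
t=15: X=(4, -1, 4), d=4 → +e3, X_16=(4, -1, 5)
t=16: X=(4, -1, 5), d=0 → +e1, X_17=(5, -1, 5)
t=17: X=(5, -1, 5), d=3 → -e2, X_18=(5, -2, 5)
t=18: X=(5, -2, 5), d=4 → +e3, X_19=(5, -2, 6)


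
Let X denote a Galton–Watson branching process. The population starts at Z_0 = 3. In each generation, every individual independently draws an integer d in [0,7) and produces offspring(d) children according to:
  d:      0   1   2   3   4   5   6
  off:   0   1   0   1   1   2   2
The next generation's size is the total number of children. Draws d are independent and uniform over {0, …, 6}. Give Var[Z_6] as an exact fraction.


72/7

Outcome values over d=0..6: [0, 1, 0, 1, 1, 2, 2]
Σy = 7, Σy² = 11, M = 7
μ = 7/7 = 1,  σ² = 11/7 − (1)² = 4/7
V_0 = 0, E_0 = 3
V_1 = 4/7·E_0 + (1)²·V_0 = 12/7;  E_1 = 3
V_2 = 4/7·E_1 + (1)²·V_1 = 24/7;  E_2 = 3
V_3 = 4/7·E_2 + (1)²·V_2 = 36/7;  E_3 = 3
V_4 = 4/7·E_3 + (1)²·V_3 = 48/7;  E_4 = 3
V_5 = 4/7·E_4 + (1)²·V_4 = 60/7;  E_5 = 3
V_6 = 4/7·E_5 + (1)²·V_5 = 72/7;  E_6 = 3


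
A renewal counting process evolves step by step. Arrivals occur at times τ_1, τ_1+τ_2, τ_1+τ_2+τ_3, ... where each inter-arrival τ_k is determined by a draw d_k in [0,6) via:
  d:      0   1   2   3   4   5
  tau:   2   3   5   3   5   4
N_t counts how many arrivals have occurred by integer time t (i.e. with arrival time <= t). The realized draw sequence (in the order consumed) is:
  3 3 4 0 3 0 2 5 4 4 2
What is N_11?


3

draw d_1=3: τ_1=3, arrival time A_1=3
draw d_2=3: τ_2=3, arrival time A_2=6
draw d_3=4: τ_3=5, arrival time A_3=11
draw d_4=0: τ_4=2, arrival time A_4=13
draw d_5=3: τ_5=3, arrival time A_5=16
draw d_6=0: τ_6=2, arrival time A_6=18
draw d_7=2: τ_7=5, arrival time A_7=23
draw d_8=5: τ_8=4, arrival time A_8=27
draw d_9=4: τ_9=5, arrival time A_9=32
draw d_10=4: τ_10=5, arrival time A_10=37
draw d_11=2: τ_11=5, arrival time A_11=42
N_t over t=0..11: 0:0 1:0 2:0 3:1 4:1 5:1 6:2 7:2 8:2 9:2 10:2 11:3


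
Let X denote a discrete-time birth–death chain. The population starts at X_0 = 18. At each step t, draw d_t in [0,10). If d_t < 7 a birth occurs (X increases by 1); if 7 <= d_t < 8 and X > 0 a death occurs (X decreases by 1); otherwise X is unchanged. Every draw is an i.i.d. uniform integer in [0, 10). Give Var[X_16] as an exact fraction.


176/25

X can drop by at most 1 per step and X_0 = 18 > T = 16, so X_t >= 18 − t >= 2 > 0 for every t <= 16: the floor at 0 (the 'and X > 0' condition) never binds. Hence X_16 = X_0 + Σ_{t<16} Y_t with i.i.d. increments Y_t = y(d_t) ∈ {+1, −1, 0}.
Outcome values over d=0..9: [1, 1, 1, 1, 1, 1, 1, -1, 0, 0]
Σy = 6, Σy² = 8, M = 10
μ = 6/10 = 3/5,  σ² = 8/10 − (3/5)² = 11/25
Independent increments: Var[X_16] = 16·σ² = 16·(11/25) = 176/25


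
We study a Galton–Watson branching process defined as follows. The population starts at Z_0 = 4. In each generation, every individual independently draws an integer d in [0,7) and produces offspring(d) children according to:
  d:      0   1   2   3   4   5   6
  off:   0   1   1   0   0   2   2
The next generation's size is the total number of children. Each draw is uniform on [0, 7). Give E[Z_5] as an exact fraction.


Outcome values over d=0..6: [0, 1, 1, 0, 0, 2, 2]
Σy = 6, Σy² = 10, M = 7
μ = 6/7 = 6/7,  σ² = 10/7 − (6/7)² = 34/49
E[Z_0] = 4
E[Z_1] = 6/7·E[Z_0] = 24/7
E[Z_2] = 6/7·E[Z_1] = 144/49
E[Z_3] = 6/7·E[Z_2] = 864/343
E[Z_4] = 6/7·E[Z_3] = 5184/2401
E[Z_5] = 6/7·E[Z_4] = 31104/16807

31104/16807


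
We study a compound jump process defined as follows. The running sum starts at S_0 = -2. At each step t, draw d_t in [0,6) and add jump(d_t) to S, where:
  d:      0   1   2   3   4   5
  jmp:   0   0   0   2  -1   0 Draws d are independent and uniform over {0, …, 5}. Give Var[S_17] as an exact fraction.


493/36

Outcome values over d=0..5: [0, 0, 0, 2, -1, 0]
Σy = 1, Σy² = 5, M = 6
μ = 1/6 = 1/6,  σ² = 5/6 − (1/6)² = 29/36
Independent increments: Var[S_17] = 17·σ² = 17·(29/36) = 493/36


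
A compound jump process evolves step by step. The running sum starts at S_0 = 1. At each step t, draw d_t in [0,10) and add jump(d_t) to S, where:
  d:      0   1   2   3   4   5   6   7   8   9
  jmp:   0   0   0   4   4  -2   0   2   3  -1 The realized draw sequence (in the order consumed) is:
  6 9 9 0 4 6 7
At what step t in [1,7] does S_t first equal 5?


t=0: S=1, d=6, jump=0, S_1=1
t=1: S=1, d=9, jump=-1, S_2=0
t=2: S=0, d=9, jump=-1, S_3=-1
t=3: S=-1, d=0, jump=0, S_4=-1
t=4: S=-1, d=4, jump=4, S_5=3
t=5: S=3, d=6, jump=0, S_6=3
t=6: S=3, d=7, jump=2, S_7=5

7


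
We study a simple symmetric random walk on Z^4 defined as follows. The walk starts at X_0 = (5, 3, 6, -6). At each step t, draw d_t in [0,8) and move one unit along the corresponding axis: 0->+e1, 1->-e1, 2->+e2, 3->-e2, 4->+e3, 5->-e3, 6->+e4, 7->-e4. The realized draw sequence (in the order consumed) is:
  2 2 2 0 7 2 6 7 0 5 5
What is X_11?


(7, 7, 4, -7)

t=0: X=(5, 3, 6, -6), d=2 → +e2, X_1=(5, 4, 6, -6)
t=1: X=(5, 4, 6, -6), d=2 → +e2, X_2=(5, 5, 6, -6)
t=2: X=(5, 5, 6, -6), d=2 → +e2, X_3=(5, 6, 6, -6)
t=3: X=(5, 6, 6, -6), d=0 → +e1, X_4=(6, 6, 6, -6)
t=4: X=(6, 6, 6, -6), d=7 → -e4, X_5=(6, 6, 6, -7)
t=5: X=(6, 6, 6, -7), d=2 → +e2, X_6=(6, 7, 6, -7)
t=6: X=(6, 7, 6, -7), d=6 → +e4, X_7=(6, 7, 6, -6)
t=7: X=(6, 7, 6, -6), d=7 → -e4, X_8=(6, 7, 6, -7)
t=8: X=(6, 7, 6, -7), d=0 → +e1, X_9=(7, 7, 6, -7)
t=9: X=(7, 7, 6, -7), d=5 → -e3, X_10=(7, 7, 5, -7)
t=10: X=(7, 7, 5, -7), d=5 → -e3, X_11=(7, 7, 4, -7)


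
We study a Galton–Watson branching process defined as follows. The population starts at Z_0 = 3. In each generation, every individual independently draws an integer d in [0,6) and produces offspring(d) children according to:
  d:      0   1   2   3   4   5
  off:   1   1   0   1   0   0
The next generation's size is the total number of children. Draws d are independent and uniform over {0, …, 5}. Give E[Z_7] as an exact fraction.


3/128

Outcome values over d=0..5: [1, 1, 0, 1, 0, 0]
Σy = 3, Σy² = 3, M = 6
μ = 3/6 = 1/2,  σ² = 3/6 − (1/2)² = 1/4
E[Z_0] = 3
E[Z_1] = 1/2·E[Z_0] = 3/2
E[Z_2] = 1/2·E[Z_1] = 3/4
E[Z_3] = 1/2·E[Z_2] = 3/8
E[Z_4] = 1/2·E[Z_3] = 3/16
E[Z_5] = 1/2·E[Z_4] = 3/32
E[Z_6] = 1/2·E[Z_5] = 3/64
E[Z_7] = 1/2·E[Z_6] = 3/128


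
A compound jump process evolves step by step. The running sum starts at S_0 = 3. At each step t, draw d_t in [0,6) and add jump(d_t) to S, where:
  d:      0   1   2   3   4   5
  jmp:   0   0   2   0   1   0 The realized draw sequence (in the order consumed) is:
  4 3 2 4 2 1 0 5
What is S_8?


t=0: S=3, d=4, jump=1, S_1=4
t=1: S=4, d=3, jump=0, S_2=4
t=2: S=4, d=2, jump=2, S_3=6
t=3: S=6, d=4, jump=1, S_4=7
t=4: S=7, d=2, jump=2, S_5=9
t=5: S=9, d=1, jump=0, S_6=9
t=6: S=9, d=0, jump=0, S_7=9
t=7: S=9, d=5, jump=0, S_8=9

9


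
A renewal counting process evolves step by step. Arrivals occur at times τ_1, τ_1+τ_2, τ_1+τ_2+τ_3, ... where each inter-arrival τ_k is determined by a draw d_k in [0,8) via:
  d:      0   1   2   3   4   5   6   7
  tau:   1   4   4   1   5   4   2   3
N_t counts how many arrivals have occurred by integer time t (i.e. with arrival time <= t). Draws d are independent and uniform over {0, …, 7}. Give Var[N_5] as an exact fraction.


Inter-arrival values over d=0..7: [1, 4, 4, 1, 5, 4, 2, 3]
Each d has probability 1/8, so the pmf of τ is: f(1) = 1/4, f(2) = 1/8, f(3) = 1/8, f(4) = 3/8, f(5) = 1/8
Let p_n(j) = P(N_n = j), with p_0 = [1]. Condition on τ_1: p_n(0) = P(τ > n), and for j >= 1, p_n(j) = Σ_{k<=n} f(k)·p_{n−k}(j−1)
p_1 = [3/4, 1/4]  (j = 0..1)
p_2 = [5/8, 5/16, 1/16]  (j = 0..2)
p_3 = [1/2, 3/8, 7/64, 1/64]  (j = 0..3)
p_4 = [1/8, 43/64, 21/128, 9/256, 1/256]  (j = 0..4)
p_5 = [0, 37/64, 89/256, 1/16, 11/1024, 1/1024]  (j = 0..5)
E[N_5] = Σ j·p_5(j) = 1545/1024;  E[N_5²] = Σ j²·p_5(j) = 2793/1024
Var[N_5] = 2793/1024 − (1545/1024)² = 473007/1048576

473007/1048576


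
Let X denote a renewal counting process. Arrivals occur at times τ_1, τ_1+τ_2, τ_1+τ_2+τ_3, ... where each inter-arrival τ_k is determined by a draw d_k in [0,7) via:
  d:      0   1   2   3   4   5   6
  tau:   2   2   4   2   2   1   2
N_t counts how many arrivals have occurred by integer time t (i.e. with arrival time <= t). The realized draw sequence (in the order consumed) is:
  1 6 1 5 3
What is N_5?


draw d_1=1: τ_1=2, arrival time A_1=2
draw d_2=6: τ_2=2, arrival time A_2=4
draw d_3=1: τ_3=2, arrival time A_3=6
draw d_4=5: τ_4=1, arrival time A_4=7
draw d_5=3: τ_5=2, arrival time A_5=9
N_t over t=0..5: 0:0 1:0 2:1 3:1 4:2 5:2

2


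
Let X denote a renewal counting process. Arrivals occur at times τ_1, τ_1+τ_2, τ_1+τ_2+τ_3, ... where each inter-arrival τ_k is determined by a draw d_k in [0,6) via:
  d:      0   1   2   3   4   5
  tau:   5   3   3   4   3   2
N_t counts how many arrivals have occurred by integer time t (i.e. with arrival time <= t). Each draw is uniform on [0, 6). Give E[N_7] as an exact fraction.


191/108

Inter-arrival values over d=0..5: [5, 3, 3, 4, 3, 2]
Each d has probability 1/6, so the pmf of τ is: f(2) = 1/6, f(3) = 1/2, f(4) = 1/6, f(5) = 1/6
Renewal equation for m(n) = E[N_n]: condition on τ_1 = k (if k <= n, one arrival plus a fresh copy on the remaining n−k steps): m(n) = F(n) + Σ_{k<=n} f(k)·m(n−k), where F(n) = P(τ <= n) and m(0) = 0
m(1) = F(1) = 0
m(2) = F(2) = 1/6
m(3) = F(3) = 2/3
m(4) = F(4) + f(2)·m(2) = 5/6 + 1/6·1/6 = 31/36
m(5) = F(5) + f(2)·m(3) + f(3)·m(2) = 1 + 1/6·2/3 + 1/2·1/6 = 43/36
m(6) = F(6) + f(2)·m(4) + f(3)·m(3) + f(4)·m(2) = 1 + 1/6·31/36 + 1/2·2/3 + 1/6·1/6 = 325/216
m(7) = F(7) + f(2)·m(5) + f(3)·m(4) + f(4)·m(3) + f(5)·m(2) = 1 + 1/6·43/36 + 1/2·31/36 + 1/6·2/3 + 1/6·1/6 = 191/108
E[N_7] = m(7) = 191/108


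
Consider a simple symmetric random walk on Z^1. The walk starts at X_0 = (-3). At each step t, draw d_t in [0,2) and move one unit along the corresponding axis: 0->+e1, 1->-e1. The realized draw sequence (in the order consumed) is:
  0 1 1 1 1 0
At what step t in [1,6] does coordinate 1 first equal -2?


t=0: X=(-3), d=0 → +e1, X_1=(-2)
t=1: X=(-2), d=1 → -e1, X_2=(-3)
t=2: X=(-3), d=1 → -e1, X_3=(-4)
t=3: X=(-4), d=1 → -e1, X_4=(-5)
t=4: X=(-5), d=1 → -e1, X_5=(-6)
t=5: X=(-6), d=0 → +e1, X_6=(-5)

1


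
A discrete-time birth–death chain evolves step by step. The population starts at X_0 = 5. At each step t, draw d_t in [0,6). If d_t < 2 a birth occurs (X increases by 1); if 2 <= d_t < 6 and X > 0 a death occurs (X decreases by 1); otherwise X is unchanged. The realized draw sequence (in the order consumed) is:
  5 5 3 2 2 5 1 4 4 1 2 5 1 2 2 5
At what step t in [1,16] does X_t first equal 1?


4

t=0: X=5, d=5 → death, X_1=4
t=1: X=4, d=5 → death, X_2=3
t=2: X=3, d=3 → death, X_3=2
t=3: X=2, d=2 → death, X_4=1
t=4: X=1, d=2 → death, X_5=0
t=5: X=0, d=5 → hold, X_6=0
t=6: X=0, d=1 → birth, X_7=1
t=7: X=1, d=4 → death, X_8=0
t=8: X=0, d=4 → hold, X_9=0
t=9: X=0, d=1 → birth, X_10=1
t=10: X=1, d=2 → death, X_11=0
t=11: X=0, d=5 → hold, X_12=0
t=12: X=0, d=1 → birth, X_13=1
t=13: X=1, d=2 → death, X_14=0
t=14: X=0, d=2 → hold, X_15=0
t=15: X=0, d=5 → hold, X_16=0


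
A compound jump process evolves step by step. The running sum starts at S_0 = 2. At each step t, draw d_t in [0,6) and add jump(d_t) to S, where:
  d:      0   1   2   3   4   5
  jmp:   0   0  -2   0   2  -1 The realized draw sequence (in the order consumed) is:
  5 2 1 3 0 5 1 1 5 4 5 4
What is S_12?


0

t=0: S=2, d=5, jump=-1, S_1=1
t=1: S=1, d=2, jump=-2, S_2=-1
t=2: S=-1, d=1, jump=0, S_3=-1
t=3: S=-1, d=3, jump=0, S_4=-1
t=4: S=-1, d=0, jump=0, S_5=-1
t=5: S=-1, d=5, jump=-1, S_6=-2
t=6: S=-2, d=1, jump=0, S_7=-2
t=7: S=-2, d=1, jump=0, S_8=-2
t=8: S=-2, d=5, jump=-1, S_9=-3
t=9: S=-3, d=4, jump=2, S_10=-1
t=10: S=-1, d=5, jump=-1, S_11=-2
t=11: S=-2, d=4, jump=2, S_12=0


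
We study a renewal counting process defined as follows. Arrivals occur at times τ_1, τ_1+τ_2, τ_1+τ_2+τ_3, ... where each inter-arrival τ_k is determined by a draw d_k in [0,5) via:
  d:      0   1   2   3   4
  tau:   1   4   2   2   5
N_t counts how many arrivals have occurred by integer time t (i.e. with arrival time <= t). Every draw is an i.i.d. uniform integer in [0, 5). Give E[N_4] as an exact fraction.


Inter-arrival values over d=0..4: [1, 4, 2, 2, 5]
Each d has probability 1/5, so the pmf of τ is: f(1) = 1/5, f(2) = 2/5, f(4) = 1/5, f(5) = 1/5
Renewal equation for m(n) = E[N_n]: condition on τ_1 = k (if k <= n, one arrival plus a fresh copy on the remaining n−k steps): m(n) = F(n) + Σ_{k<=n} f(k)·m(n−k), where F(n) = P(τ <= n) and m(0) = 0
m(1) = F(1) = 1/5
m(2) = F(2) + f(1)·m(1) = 3/5 + 1/5·1/5 = 16/25
m(3) = F(3) + f(1)·m(2) + f(2)·m(1) = 3/5 + 1/5·16/25 + 2/5·1/5 = 101/125
m(4) = F(4) + f(1)·m(3) + f(2)·m(2) = 4/5 + 1/5·101/125 + 2/5·16/25 = 761/625
E[N_4] = m(4) = 761/625

761/625


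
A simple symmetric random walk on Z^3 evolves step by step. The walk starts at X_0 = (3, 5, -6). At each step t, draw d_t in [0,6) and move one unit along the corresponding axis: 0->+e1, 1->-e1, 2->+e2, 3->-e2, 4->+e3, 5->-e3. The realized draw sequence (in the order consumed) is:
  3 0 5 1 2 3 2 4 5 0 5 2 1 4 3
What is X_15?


(3, 5, -7)

t=0: X=(3, 5, -6), d=3 → -e2, X_1=(3, 4, -6)
t=1: X=(3, 4, -6), d=0 → +e1, X_2=(4, 4, -6)
t=2: X=(4, 4, -6), d=5 → -e3, X_3=(4, 4, -7)
t=3: X=(4, 4, -7), d=1 → -e1, X_4=(3, 4, -7)
t=4: X=(3, 4, -7), d=2 → +e2, X_5=(3, 5, -7)
t=5: X=(3, 5, -7), d=3 → -e2, X_6=(3, 4, -7)
t=6: X=(3, 4, -7), d=2 → +e2, X_7=(3, 5, -7)
t=7: X=(3, 5, -7), d=4 → +e3, X_8=(3, 5, -6)
t=8: X=(3, 5, -6), d=5 → -e3, X_9=(3, 5, -7)
t=9: X=(3, 5, -7), d=0 → +e1, X_10=(4, 5, -7)
t=10: X=(4, 5, -7), d=5 → -e3, X_11=(4, 5, -8)
t=11: X=(4, 5, -8), d=2 → +e2, X_12=(4, 6, -8)
t=12: X=(4, 6, -8), d=1 → -e1, X_13=(3, 6, -8)
t=13: X=(3, 6, -8), d=4 → +e3, X_14=(3, 6, -7)
t=14: X=(3, 6, -7), d=3 → -e2, X_15=(3, 5, -7)


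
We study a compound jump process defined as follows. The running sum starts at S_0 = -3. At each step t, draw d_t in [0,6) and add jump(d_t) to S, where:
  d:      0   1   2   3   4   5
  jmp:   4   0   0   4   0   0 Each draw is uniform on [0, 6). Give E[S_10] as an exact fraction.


31/3

Outcome values over d=0..5: [4, 0, 0, 4, 0, 0]
Σy = 8, Σy² = 32, M = 6
μ = 8/6 = 4/3,  σ² = 32/6 − (4/3)² = 32/9
E[S_10] = -3 + 10·(4/3) = 31/3


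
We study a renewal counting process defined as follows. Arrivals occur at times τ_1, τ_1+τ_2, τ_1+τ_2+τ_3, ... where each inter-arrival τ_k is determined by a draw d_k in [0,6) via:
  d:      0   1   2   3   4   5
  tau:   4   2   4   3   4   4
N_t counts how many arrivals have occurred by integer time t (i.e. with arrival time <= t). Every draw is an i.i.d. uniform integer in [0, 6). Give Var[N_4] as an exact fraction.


35/1296

Inter-arrival values over d=0..5: [4, 2, 4, 3, 4, 4]
Each d has probability 1/6, so the pmf of τ is: f(2) = 1/6, f(3) = 1/6, f(4) = 2/3
Let p_n(j) = P(N_n = j), with p_0 = [1]. Condition on τ_1: p_n(0) = P(τ > n), and for j >= 1, p_n(j) = Σ_{k<=n} f(k)·p_{n−k}(j−1)
p_1 = [1]  (j = 0)
p_2 = [5/6, 1/6]  (j = 0..1)
p_3 = [2/3, 1/3]  (j = 0..1)
p_4 = [0, 35/36, 1/36]  (j = 0..2)
E[N_4] = Σ j·p_4(j) = 37/36;  E[N_4²] = Σ j²·p_4(j) = 13/12
Var[N_4] = 13/12 − (37/36)² = 35/1296


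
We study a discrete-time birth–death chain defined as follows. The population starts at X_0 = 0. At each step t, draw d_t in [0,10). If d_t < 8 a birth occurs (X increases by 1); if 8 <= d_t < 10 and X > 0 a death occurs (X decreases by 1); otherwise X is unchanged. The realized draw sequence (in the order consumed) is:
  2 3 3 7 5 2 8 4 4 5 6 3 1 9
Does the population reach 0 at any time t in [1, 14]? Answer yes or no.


t=0: X=0, d=2 → birth, X_1=1
t=1: X=1, d=3 → birth, X_2=2
t=2: X=2, d=3 → birth, X_3=3
t=3: X=3, d=7 → birth, X_4=4
t=4: X=4, d=5 → birth, X_5=5
t=5: X=5, d=2 → birth, X_6=6
t=6: X=6, d=8 → death, X_7=5
t=7: X=5, d=4 → birth, X_8=6
t=8: X=6, d=4 → birth, X_9=7
t=9: X=7, d=5 → birth, X_10=8
t=10: X=8, d=6 → birth, X_11=9
t=11: X=9, d=3 → birth, X_12=10
t=12: X=10, d=1 → birth, X_13=11
t=13: X=11, d=9 → death, X_14=10

no


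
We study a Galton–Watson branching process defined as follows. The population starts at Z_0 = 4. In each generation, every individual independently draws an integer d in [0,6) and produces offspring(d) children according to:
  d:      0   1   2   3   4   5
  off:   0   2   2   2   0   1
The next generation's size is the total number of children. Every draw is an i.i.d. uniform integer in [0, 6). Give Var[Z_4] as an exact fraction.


10991435/419904

Outcome values over d=0..5: [0, 2, 2, 2, 0, 1]
Σy = 7, Σy² = 13, M = 6
μ = 7/6 = 7/6,  σ² = 13/6 − (7/6)² = 29/36
V_0 = 0, E_0 = 4
V_1 = 29/36·E_0 + (7/6)²·V_0 = 29/9;  E_1 = 14/3
V_2 = 29/36·E_1 + (7/6)²·V_1 = 2639/324;  E_2 = 49/9
V_3 = 29/36·E_2 + (7/6)²·V_2 = 180467/11664;  E_3 = 343/54
V_4 = 29/36·E_3 + (7/6)²·V_3 = 10991435/419904;  E_4 = 2401/324


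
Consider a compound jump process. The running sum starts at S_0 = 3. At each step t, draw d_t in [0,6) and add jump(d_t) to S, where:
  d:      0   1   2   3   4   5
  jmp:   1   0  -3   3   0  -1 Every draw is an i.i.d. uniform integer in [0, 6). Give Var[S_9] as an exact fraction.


30

Outcome values over d=0..5: [1, 0, -3, 3, 0, -1]
Σy = 0, Σy² = 20, M = 6
μ = 0/6 = 0,  σ² = 20/6 − (0)² = 10/3
Independent increments: Var[S_9] = 9·σ² = 9·(10/3) = 30


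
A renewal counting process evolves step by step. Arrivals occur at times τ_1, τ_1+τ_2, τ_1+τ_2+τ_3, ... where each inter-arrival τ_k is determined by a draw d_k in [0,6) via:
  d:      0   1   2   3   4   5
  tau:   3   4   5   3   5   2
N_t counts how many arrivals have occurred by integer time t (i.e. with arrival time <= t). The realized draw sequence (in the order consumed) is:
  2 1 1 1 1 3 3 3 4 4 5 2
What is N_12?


2

draw d_1=2: τ_1=5, arrival time A_1=5
draw d_2=1: τ_2=4, arrival time A_2=9
draw d_3=1: τ_3=4, arrival time A_3=13
draw d_4=1: τ_4=4, arrival time A_4=17
draw d_5=1: τ_5=4, arrival time A_5=21
draw d_6=3: τ_6=3, arrival time A_6=24
draw d_7=3: τ_7=3, arrival time A_7=27
draw d_8=3: τ_8=3, arrival time A_8=30
draw d_9=4: τ_9=5, arrival time A_9=35
draw d_10=4: τ_10=5, arrival time A_10=40
draw d_11=5: τ_11=2, arrival time A_11=42
draw d_12=2: τ_12=5, arrival time A_12=47
N_t over t=0..12: 0:0 1:0 2:0 3:0 4:0 5:1 6:1 7:1 8:1 9:2 10:2 11:2 12:2


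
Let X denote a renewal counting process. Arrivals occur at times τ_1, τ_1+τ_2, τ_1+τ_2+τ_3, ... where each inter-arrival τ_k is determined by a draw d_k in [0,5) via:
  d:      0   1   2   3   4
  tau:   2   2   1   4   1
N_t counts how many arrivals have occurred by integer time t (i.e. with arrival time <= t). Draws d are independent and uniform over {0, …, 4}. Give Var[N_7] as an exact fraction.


Inter-arrival values over d=0..4: [2, 2, 1, 4, 1]
Each d has probability 1/5, so the pmf of τ is: f(1) = 2/5, f(2) = 2/5, f(4) = 1/5
Let p_n(j) = P(N_n = j), with p_0 = [1]. Condition on τ_1: p_n(0) = P(τ > n), and for j >= 1, p_n(j) = Σ_{k<=n} f(k)·p_{n−k}(j−1)
p_1 = [3/5, 2/5]  (j = 0..1)
p_2 = [1/5, 16/25, 4/25]  (j = 0..2)
p_3 = [1/5, 8/25, 52/125, 8/125]  (j = 0..3)
p_4 = [0, 9/25, 48/125, 144/625, 16/625]  (j = 0..4)
p_5 = [0, 1/5, 44/125, 8/25, 368/3125, 32/3125]  (j = 0..5)
p_6 = [0, 1/25, 44/125, 204/625, 688/3125, 896/15625, 64/15625]  (j = 0..6)
p_7 = [0, 1/25, 4/25, 228/625, 848/3125, 2112/15625, 2112/78125, 128/78125]  (j = 0..7)
E[N_7] = Σ j·p_7(j) = 264793/78125;  E[N_7²] = Σ j²·p_7(j) = 995129/78125
Var[N_7] = 995129/78125 − (264793/78125)² = 7629120276/6103515625

7629120276/6103515625
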